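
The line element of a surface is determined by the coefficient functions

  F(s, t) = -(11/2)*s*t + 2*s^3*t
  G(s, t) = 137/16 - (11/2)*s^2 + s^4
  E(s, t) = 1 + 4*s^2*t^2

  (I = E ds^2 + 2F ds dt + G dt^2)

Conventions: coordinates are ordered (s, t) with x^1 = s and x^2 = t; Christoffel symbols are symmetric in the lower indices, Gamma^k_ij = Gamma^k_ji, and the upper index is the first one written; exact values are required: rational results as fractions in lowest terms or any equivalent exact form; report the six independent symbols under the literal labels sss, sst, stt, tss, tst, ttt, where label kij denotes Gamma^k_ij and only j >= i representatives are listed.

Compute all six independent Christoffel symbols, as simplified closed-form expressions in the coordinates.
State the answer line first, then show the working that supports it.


Answer: Gamma_sss = 64*s*t^2/(16*s^4 + 64*s^2*t^2 - 88*s^2 + 137), Gamma_sst = 64*s^2*t/(16*s^4 + 64*s^2*t^2 - 88*s^2 + 137), Gamma_stt = 0, Gamma_tss = (32*s^2*t - 88*t)/(16*s^4 + 64*s^2*t^2 - 88*s^2 + 137), Gamma_tst = (32*s^3 - 88*s)/(16*s^4 + 64*s^2*t^2 - 88*s^2 + 137), Gamma_ttt = 0

E = 1 + 4*s^2*t^2; F = -(11/2)*s*t + 2*s^3*t; G = 137/16 - (11/2)*s^2 + s^4
Gamma^k_ij = (1/2) g^{kl} (d_i g_jl + d_j g_il - d_l g_ij), with g^inv = (1/(EG-F^2)) [[G, -F], [-F, E]]
first partials: E_s = 8*s*t^2, E_t = 8*s^2*t, F_s = -(11/2)*t + 6*s^2*t, F_t = -(11/2)*s + 2*s^3, G_s = -11*s + 4*s^3, G_t = 0
D = EG - F^2 = 137/16 - (11/2)*s^2 + 4*s^2*t^2 + s^4
expanded: Gamma^s_ss = (G E_s - 2F F_s + F E_t)/(2D), Gamma^s_st = (G E_t - F G_s)/(2D), Gamma^s_tt = (2G F_t - G G_s - F G_t)/(2D), Gamma^t_ss = (2E F_s - E E_t - F E_s)/(2D), Gamma^t_st = (E G_s - F E_t)/(2D), Gamma^t_tt = (E G_t - 2F F_t + F G_s)/(2D); substitute and cancel common factors


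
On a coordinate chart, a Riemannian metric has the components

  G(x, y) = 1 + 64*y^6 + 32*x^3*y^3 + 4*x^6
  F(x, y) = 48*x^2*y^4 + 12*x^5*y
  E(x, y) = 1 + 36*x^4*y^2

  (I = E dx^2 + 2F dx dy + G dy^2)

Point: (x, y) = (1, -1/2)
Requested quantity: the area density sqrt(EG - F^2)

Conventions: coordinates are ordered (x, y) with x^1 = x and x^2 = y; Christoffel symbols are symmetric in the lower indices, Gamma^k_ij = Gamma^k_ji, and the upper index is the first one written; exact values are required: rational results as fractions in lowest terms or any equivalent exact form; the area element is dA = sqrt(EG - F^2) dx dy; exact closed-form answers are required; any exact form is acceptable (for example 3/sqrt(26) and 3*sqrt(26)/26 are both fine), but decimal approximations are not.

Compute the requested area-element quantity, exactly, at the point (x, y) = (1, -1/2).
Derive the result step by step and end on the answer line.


E = 10, F = -3, G = 2; EG - F^2 = 11

Answer: sqrt(EG - F^2) = sqrt(11)


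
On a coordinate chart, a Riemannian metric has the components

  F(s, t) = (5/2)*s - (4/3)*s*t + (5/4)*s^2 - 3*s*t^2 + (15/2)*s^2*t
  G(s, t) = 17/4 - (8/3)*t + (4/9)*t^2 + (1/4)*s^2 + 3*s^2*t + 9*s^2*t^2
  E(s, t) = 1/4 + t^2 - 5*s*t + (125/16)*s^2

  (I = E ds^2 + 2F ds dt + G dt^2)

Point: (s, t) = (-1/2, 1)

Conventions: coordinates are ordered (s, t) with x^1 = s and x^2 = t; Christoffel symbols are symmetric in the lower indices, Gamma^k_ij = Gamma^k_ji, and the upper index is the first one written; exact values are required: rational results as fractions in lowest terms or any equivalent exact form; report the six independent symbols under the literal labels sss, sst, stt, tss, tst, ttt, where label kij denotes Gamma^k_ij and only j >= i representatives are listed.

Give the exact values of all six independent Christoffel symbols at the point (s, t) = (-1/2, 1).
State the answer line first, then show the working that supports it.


Answer: Gamma_sss = 66606/178741, Gamma_sst = 280776/178741, Gamma_stt = 497640/178741, Gamma_tss = -491250/178741, Gamma_tst = -386298/178741, Gamma_ttt = -242510/178741

E = 365/64, F = 149/48, G = 733/144 at the point
E_s = -205/16, E_t = 9/2, F_s = -127/12, F_t = 133/24, G_s = -49/4, G_t = 125/36
EG - F^2 = 178741/9216;  g^inv = (9216/178741) * [[733/144, -149/48], [-149/48, 365/64]]
first-kind symbols [ij,l] = (1/2)(d_i g_jl + d_j g_il - d_l g_ij): [ss,s] = E_s/2 = -205/32, [ss,t] = F_s - E_t/2 = -77/6, [st,s] = E_t/2 = 9/4, [st,t] = G_s/2 = -49/8, [tt,s] = F_t - G_s/2 = 35/3, [tt,t] = G_t/2 = 125/72
Gamma^s_ij = (G*[ij,s] - F*[ij,t])/(EG - F^2), Gamma^t_ij = (E*[ij,t] - F*[ij,s])/(EG - F^2)


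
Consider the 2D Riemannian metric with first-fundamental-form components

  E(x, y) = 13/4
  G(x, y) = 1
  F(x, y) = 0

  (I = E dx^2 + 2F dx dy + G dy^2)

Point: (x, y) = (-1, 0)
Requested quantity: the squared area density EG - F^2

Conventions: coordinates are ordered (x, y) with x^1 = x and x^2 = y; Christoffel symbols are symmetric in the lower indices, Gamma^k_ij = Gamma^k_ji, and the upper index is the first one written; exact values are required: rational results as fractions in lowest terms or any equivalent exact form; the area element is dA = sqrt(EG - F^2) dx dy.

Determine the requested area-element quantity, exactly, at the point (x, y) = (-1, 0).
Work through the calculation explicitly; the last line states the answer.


E = 13/4, F = 0, G = 1; EG - F^2 = 13/4

Answer: EG - F^2 = 13/4


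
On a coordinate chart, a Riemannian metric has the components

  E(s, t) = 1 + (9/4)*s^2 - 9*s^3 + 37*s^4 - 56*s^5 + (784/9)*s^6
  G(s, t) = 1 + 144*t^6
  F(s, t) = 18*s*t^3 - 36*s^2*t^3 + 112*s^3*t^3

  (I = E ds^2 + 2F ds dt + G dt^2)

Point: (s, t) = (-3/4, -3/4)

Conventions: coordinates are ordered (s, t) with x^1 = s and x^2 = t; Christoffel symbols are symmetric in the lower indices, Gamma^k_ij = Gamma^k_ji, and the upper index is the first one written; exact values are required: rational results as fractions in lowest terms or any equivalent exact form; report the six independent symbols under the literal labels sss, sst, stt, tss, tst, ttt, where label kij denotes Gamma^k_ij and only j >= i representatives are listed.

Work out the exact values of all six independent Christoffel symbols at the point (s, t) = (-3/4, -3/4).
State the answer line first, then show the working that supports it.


Answer: Gamma_sss = -37584/18481, Gamma_sst = 0, Gamma_stt = -34992/18481, Gamma_tss = -28188/18481, Gamma_tst = 0, Gamma_ttt = -26244/18481

E = 745/16, F = 2187/64, G = 6817/256 at the point
E_s = -2349/8, E_t = 0, F_s = -7047/64, F_t = -2187/16, G_s = 0, G_t = -6561/32
EG - F^2 = 18481/256;  g^inv = (256/18481) * [[6817/256, -2187/64], [-2187/64, 745/16]]
first-kind symbols [ij,l] = (1/2)(d_i g_jl + d_j g_il - d_l g_ij): [ss,s] = E_s/2 = -2349/16, [ss,t] = F_s - E_t/2 = -7047/64, [st,s] = E_t/2 = 0, [st,t] = G_s/2 = 0, [tt,s] = F_t - G_s/2 = -2187/16, [tt,t] = G_t/2 = -6561/64
Gamma^s_ij = (G*[ij,s] - F*[ij,t])/(EG - F^2), Gamma^t_ij = (E*[ij,t] - F*[ij,s])/(EG - F^2)


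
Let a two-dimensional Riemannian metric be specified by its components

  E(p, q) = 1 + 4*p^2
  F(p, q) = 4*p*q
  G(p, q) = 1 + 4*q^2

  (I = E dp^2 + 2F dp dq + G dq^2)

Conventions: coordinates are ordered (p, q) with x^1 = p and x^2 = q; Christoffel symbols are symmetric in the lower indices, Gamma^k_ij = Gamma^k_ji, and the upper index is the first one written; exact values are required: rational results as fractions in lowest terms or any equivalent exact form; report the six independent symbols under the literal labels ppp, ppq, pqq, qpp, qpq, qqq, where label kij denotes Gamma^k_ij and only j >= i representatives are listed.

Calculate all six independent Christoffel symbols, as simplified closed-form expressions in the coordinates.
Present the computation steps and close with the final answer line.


E = 1 + 4*p^2; F = 4*p*q; G = 1 + 4*q^2
Gamma^k_ij = (1/2) g^{kl} (d_i g_jl + d_j g_il - d_l g_ij), with g^inv = (1/(EG-F^2)) [[G, -F], [-F, E]]
first partials: E_p = 8*p, E_q = 0, F_p = 4*q, F_q = 4*p, G_p = 0, G_q = 8*q
D = EG - F^2 = 1 + 4*q^2 + 4*p^2
expanded: Gamma^p_pp = (G E_p - 2F F_p + F E_q)/(2D), Gamma^p_pq = (G E_q - F G_p)/(2D), Gamma^p_qq = (2G F_q - G G_p - F G_q)/(2D), Gamma^q_pp = (2E F_p - E E_q - F E_p)/(2D), Gamma^q_pq = (E G_p - F E_q)/(2D), Gamma^q_qq = (E G_q - 2F F_q + F G_p)/(2D); substitute and cancel common factors

Answer: Gamma_ppp = 4*p/(4*p^2 + 4*q^2 + 1), Gamma_ppq = 0, Gamma_pqq = 4*p/(4*p^2 + 4*q^2 + 1), Gamma_qpp = 4*q/(4*p^2 + 4*q^2 + 1), Gamma_qpq = 0, Gamma_qqq = 4*q/(4*p^2 + 4*q^2 + 1)


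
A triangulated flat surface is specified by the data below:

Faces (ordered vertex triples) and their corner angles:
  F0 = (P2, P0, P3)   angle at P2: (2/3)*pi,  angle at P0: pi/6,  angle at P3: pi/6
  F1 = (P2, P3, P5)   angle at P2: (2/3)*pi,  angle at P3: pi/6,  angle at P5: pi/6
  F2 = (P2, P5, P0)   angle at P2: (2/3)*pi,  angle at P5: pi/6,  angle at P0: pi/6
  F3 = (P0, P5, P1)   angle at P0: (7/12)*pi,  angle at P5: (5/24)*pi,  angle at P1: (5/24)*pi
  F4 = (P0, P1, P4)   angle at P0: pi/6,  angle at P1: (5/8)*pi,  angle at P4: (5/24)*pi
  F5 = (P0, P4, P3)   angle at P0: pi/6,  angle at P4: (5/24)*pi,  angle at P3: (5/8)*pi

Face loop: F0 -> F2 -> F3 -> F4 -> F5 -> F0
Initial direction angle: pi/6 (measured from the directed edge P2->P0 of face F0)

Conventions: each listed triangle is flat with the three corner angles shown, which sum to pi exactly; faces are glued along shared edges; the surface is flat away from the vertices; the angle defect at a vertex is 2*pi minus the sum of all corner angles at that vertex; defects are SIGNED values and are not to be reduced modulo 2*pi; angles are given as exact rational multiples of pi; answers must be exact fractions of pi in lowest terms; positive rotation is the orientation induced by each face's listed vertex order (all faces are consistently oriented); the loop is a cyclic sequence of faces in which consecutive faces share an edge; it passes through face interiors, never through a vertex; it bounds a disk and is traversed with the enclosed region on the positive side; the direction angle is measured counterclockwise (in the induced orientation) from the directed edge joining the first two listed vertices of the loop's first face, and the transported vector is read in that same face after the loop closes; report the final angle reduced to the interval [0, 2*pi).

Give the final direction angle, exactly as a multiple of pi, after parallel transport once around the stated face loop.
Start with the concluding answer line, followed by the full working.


Answer: final direction angle = (11/12)*pi

enclosed vertex P0: corner angles sum to (5/4)*pi, defect = 2*pi - (5/4)*pi = (3/4)*pi
holonomy = initial angle + sum of enclosed defects (mod 2*pi), positive in the induced orientation
final angle = pi/6 + (3/4)*pi = (11/12)*pi (mod 2*pi)


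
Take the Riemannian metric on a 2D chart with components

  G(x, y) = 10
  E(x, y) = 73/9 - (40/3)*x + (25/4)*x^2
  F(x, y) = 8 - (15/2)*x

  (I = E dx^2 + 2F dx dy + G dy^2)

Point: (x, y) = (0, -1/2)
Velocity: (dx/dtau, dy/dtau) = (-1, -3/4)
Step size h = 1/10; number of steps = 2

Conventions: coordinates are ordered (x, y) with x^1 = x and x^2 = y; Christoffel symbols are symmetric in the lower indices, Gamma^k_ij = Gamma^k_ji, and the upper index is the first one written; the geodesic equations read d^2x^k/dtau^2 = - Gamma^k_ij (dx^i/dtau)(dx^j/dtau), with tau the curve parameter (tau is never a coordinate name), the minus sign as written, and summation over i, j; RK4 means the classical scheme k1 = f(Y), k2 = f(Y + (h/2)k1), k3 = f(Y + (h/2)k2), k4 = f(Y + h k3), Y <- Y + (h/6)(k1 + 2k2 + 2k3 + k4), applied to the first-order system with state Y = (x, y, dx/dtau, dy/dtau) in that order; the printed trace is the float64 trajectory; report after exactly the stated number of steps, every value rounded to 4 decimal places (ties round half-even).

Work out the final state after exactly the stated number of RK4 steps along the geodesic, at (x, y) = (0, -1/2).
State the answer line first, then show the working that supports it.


Answer: x = -0.1925, y = -0.6421, dx/dtau = -0.9271, dy/dtau = -0.6745

f(Y) = (dx/dtau, dy/dtau, -Gamma^x_ij Y'^i Y'^j, -Gamma^y_ij Y'^i Y'^j) with the Gammas evaluated at the stage position; h = 0.100000; intermediate values shown to 6 dp
step 0: x = 0.0000, y = -0.5000, dx/dtau = -1.0000, dy/dtau = -0.7500
step 1:
  k1: at (x, y) = (0.000000, -0.500000), (dx/dtau, dy/dtau) = (-1.000000, -0.750000); Gamma_xxx = -0.389610, Gamma_xxy = 0.000000, Gamma_xyy = 0.000000, Gamma_yxx = -0.438312, Gamma_yxy = 0.000000, Gamma_yyy = 0.000000; k1 = (-1.000000, -0.750000, 0.389610, 0.438312)
  k2: at (x, y) = (-0.050000, -0.537500), (dx/dtau, dy/dtau) = (-0.980519, -0.728084); Gamma_xxx = -0.392233, Gamma_xxy = 0.000000, Gamma_xyy = 0.000000, Gamma_yxx = -0.421505, Gamma_yxy = 0.000000, Gamma_yyy = 0.000000; k2 = (-0.980519, -0.728084, 0.377100, 0.405242)
  k3: at (x, y) = (-0.049026, -0.536404), (dx/dtau, dy/dtau) = (-0.981145, -0.729738); Gamma_xxx = -0.392191, Gamma_xxy = 0.000000, Gamma_xyy = 0.000000, Gamma_yxx = -0.421827, Gamma_yxy = 0.000000, Gamma_yyy = 0.000000; k3 = (-0.981145, -0.729738, 0.377541, 0.406070)
  k4: at (x, y) = (-0.098114, -0.572974), (dx/dtau, dy/dtau) = (-0.962246, -0.709393); Gamma_xxx = -0.393944, Gamma_xxy = 0.000000, Gamma_xyy = 0.000000, Gamma_yxx = -0.405856, Gamma_yxy = 0.000000, Gamma_yyy = 0.000000; k4 = (-0.962246, -0.709393, 0.364760, 0.375789)
  Y <- Y + (h/6)(k1 + 2k2 + 2k3 + k4): x = -0.0981, y = -0.5729, dx/dtau = -0.9623, dy/dtau = -0.7094
step 2:
  k1: at (x, y) = (-0.098093, -0.572917), (dx/dtau, dy/dtau) = (-0.962272, -0.709388); Gamma_xxx = -0.393944, Gamma_xxy = 0.000000, Gamma_xyy = 0.000000, Gamma_yxx = -0.405863, Gamma_yxy = 0.000000, Gamma_yyy = 0.000000; k1 = (-0.962272, -0.709388, 0.364779, 0.375816)
  k2: at (x, y) = (-0.146207, -0.608387), (dx/dtau, dy/dtau) = (-0.944033, -0.690597); Gamma_xxx = -0.394936, Gamma_xxy = 0.000000, Gamma_xyy = 0.000000, Gamma_yxx = -0.390744, Gamma_yxy = 0.000000, Gamma_yyy = 0.000000; k2 = (-0.944033, -0.690597, 0.351967, 0.348231)
  k3: at (x, y) = (-0.145295, -0.607447), (dx/dtau, dy/dtau) = (-0.944674, -0.691976); Gamma_xxx = -0.394924, Gamma_xxy = 0.000000, Gamma_xyy = 0.000000, Gamma_yxx = -0.391026, Gamma_yxy = 0.000000, Gamma_yyy = 0.000000; k3 = (-0.944674, -0.691976, 0.352433, 0.348955)
  k4: at (x, y) = (-0.192560, -0.642115), (dx/dtau, dy/dtau) = (-0.927029, -0.674492); Gamma_xxx = -0.395281, Gamma_xxy = 0.000000, Gamma_xyy = 0.000000, Gamma_yxx = -0.376689, Gamma_yxy = 0.000000, Gamma_yyy = 0.000000; k4 = (-0.927029, -0.674492, 0.339698, 0.323720)
  Y <- Y + (h/6)(k1 + 2k2 + 2k3 + k4): x = -0.1925, y = -0.6421, dx/dtau = -0.9271, dy/dtau = -0.6745


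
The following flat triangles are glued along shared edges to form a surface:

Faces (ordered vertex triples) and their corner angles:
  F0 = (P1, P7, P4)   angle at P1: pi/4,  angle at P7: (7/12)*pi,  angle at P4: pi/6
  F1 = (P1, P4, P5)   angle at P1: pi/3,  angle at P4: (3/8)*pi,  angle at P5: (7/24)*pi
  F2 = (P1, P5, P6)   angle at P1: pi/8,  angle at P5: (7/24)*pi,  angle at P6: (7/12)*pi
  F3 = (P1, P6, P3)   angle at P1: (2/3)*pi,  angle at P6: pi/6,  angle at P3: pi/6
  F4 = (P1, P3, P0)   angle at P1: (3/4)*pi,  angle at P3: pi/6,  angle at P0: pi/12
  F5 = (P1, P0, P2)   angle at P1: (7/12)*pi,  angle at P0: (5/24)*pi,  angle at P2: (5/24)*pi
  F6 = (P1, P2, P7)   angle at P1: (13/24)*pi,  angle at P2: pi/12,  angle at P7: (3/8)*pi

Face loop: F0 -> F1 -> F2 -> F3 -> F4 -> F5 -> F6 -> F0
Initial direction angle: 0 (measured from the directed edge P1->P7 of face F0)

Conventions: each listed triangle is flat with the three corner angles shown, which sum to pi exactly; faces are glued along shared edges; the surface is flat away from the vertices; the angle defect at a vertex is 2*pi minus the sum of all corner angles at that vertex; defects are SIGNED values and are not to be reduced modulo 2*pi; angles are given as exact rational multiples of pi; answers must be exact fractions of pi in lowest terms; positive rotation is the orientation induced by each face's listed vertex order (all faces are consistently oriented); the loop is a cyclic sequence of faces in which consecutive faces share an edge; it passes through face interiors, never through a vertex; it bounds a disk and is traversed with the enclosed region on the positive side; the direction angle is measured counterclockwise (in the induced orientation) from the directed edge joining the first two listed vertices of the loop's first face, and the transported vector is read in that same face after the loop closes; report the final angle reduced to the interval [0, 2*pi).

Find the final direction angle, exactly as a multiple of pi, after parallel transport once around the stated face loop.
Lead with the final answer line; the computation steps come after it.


Answer: final direction angle = (3/4)*pi

enclosed vertex P1: corner angles sum to (13/4)*pi, defect = 2*pi - (13/4)*pi = (-5/4)*pi
the final direction is the initial angle plus the enclosed defects, taken mod 2*pi in the induced orientation
final angle = 0 - (5/4)*pi = (3/4)*pi (mod 2*pi)


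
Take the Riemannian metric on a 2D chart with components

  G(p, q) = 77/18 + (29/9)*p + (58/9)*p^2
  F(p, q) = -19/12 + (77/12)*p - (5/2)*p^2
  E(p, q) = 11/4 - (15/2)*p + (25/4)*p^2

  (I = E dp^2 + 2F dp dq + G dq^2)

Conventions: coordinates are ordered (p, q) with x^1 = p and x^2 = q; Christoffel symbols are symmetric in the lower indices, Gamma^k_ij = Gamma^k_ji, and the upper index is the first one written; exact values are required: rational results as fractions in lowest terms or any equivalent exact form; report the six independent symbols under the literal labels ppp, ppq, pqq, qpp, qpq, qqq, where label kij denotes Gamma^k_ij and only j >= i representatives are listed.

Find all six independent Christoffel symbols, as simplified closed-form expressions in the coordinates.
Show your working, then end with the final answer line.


E = 11/4 - (15/2)*p + (25/4)*p^2; F = -19/12 + (77/12)*p - (5/2)*p^2; G = 77/18 + (29/9)*p + (58/9)*p^2
Gamma^k_ij = (1/2) g^{kl} (d_i g_jl + d_j g_il - d_l g_ij), with g^inv = (1/(EG-F^2)) [[G, -F], [-F, E]]
first partials: E_p = -15/2 + (25/2)*p, E_q = 0, F_p = 77/12 - 5*p, F_q = 0, G_p = 29/9 + (116/9)*p, G_q = 0
D = EG - F^2 = 1333/144 - (209/72)*p - (4147/144)*p^2 + (35/9)*p^3 + (1225/36)*p^4
expanded: Gamma^p_pp = (G E_p - 2F F_p + F E_q)/(2D), Gamma^p_pq = (G E_q - F G_p)/(2D), Gamma^p_qq = (2G F_q - G G_p - F G_q)/(2D), Gamma^q_pp = (2E F_p - E E_q - F E_p)/(2D), Gamma^q_pq = (E G_p - F E_q)/(2D), Gamma^q_qq = (E G_q - 2F F_q + F G_p)/(2D); substitute and cancel common factors

Answer: Gamma_ppp = (4000*p^3 + 6350*p^2 - 4959*p - 847)/(4900*p^4 + 560*p^3 - 4147*p^2 - 418*p + 1333), Gamma_ppq = (6960*p^3 - 16124*p^2 - 58*p + 1102)/(14700*p^4 + 1680*p^3 - 12441*p^2 - 1254*p + 3999), Gamma_pqq = (-53824*p^3 - 40368*p^2 - 42456*p - 8932)/(44100*p^4 + 5040*p^3 - 37323*p^2 - 3762*p + 11997), Gamma_qpp = (-2250*p^3 + 4050*p^2 - 4020*p + 1686)/(4900*p^4 + 560*p^3 - 4147*p^2 - 418*p + 1333), Gamma_qpq = (5800*p^3 - 5510*p^2 + 812*p + 638)/(4900*p^4 + 560*p^3 - 4147*p^2 - 418*p + 1333), Gamma_qqq = (-6960*p^3 + 16124*p^2 + 58*p - 1102)/(14700*p^4 + 1680*p^3 - 12441*p^2 - 1254*p + 3999)


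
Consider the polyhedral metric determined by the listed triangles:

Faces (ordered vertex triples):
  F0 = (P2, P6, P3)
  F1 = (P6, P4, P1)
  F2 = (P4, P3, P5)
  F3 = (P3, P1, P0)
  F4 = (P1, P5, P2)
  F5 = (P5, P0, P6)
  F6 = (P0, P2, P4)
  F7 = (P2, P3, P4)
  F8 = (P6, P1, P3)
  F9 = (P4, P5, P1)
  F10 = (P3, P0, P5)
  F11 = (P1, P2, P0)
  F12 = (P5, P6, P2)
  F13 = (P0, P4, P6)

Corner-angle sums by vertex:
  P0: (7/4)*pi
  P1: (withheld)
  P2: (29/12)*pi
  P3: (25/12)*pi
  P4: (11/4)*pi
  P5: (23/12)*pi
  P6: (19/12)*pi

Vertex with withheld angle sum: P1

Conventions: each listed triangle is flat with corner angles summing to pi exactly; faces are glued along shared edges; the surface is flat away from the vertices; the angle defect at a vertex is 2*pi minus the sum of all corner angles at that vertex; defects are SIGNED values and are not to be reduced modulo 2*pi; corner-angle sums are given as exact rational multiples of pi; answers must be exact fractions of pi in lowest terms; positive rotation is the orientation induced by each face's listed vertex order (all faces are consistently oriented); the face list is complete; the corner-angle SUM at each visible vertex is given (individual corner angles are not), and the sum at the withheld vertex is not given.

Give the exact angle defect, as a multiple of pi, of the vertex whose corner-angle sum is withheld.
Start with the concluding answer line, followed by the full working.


Answer: defect(P1) = pi/2

V = 7, E = 21, F = 14; chi = V - E + F = 0
Gauss-Bonnet: total defect = 2*pi*chi = 0; visible defects sum to -pi/2


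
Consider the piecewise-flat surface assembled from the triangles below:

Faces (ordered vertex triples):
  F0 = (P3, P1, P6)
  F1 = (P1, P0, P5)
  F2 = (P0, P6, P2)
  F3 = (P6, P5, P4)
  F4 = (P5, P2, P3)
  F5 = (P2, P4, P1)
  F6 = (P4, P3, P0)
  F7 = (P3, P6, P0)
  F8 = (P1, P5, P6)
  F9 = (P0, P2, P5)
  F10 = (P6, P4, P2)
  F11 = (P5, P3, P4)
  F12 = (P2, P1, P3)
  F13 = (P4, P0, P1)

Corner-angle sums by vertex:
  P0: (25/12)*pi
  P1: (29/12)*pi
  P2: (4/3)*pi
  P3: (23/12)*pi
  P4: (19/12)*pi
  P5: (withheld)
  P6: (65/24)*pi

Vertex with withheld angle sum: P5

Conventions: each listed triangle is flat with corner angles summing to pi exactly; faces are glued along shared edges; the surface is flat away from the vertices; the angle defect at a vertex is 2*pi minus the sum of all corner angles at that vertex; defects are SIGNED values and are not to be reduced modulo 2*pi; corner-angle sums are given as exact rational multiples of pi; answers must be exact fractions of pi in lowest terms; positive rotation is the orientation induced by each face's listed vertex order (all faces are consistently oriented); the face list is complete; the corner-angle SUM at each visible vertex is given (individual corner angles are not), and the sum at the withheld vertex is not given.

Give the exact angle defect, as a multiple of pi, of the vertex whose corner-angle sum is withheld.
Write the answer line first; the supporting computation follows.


Answer: defect(P5) = pi/24

V = 7, E = 21, F = 14; chi = V - E + F = 0
Gauss-Bonnet: total defect = 2*pi*chi = 0; visible defects sum to -pi/24


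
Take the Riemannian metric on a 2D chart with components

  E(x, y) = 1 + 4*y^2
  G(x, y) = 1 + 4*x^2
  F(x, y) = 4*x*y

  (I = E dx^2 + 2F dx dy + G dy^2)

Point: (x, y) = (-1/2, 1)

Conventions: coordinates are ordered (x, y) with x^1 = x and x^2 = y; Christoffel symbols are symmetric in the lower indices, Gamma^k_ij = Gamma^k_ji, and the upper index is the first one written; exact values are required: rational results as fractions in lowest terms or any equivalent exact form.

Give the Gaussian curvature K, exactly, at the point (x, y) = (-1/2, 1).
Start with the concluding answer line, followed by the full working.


Answer: K = -1/9

E = 5, F = -2, G = 2, EG - F^2 = 6 at the point
E_x = 0, E_y = 8, F_x = 4, F_y = -2, G_x = -4, G_y = 0
E_yy = 8, F_xy = 4, G_xx = 8
Using the Brioschi determinant formula for K from the metric derivatives:
M1 = [[-E_yy/2 + F_xy - G_xx/2, E_x/2, F_x - E_y/2], [F_y - G_x/2, E, F], [G_y/2, F, G]] = [[-4, 0, 0], [0, 5, -2], [0, -2, 2]]; det M1 = -24
M2 = [[0, E_y/2, G_x/2], [E_y/2, E, F], [G_x/2, F, G]] = [[0, 4, -2], [4, 5, -2], [-2, -2, 2]]; det M2 = -20
det M1 - det M2 = -4; K = -4 / (6)^2 = -1/9


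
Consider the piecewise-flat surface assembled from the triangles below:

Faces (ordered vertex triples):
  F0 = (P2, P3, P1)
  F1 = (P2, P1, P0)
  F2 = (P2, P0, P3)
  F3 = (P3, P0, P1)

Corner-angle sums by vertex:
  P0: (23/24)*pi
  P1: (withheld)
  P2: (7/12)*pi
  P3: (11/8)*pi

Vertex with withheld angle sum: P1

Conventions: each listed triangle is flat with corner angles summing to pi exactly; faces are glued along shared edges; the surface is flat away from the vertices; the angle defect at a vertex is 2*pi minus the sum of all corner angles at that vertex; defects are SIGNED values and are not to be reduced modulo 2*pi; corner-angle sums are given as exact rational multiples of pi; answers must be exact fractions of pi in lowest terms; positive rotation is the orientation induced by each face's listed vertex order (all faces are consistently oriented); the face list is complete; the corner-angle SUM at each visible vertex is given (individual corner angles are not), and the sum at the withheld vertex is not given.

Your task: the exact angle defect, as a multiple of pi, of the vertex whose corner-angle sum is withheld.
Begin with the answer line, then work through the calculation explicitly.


Answer: defect(P1) = (11/12)*pi

V = 4, E = 6, F = 4; chi = V - E + F = 2
Gauss-Bonnet: total defect = 2*pi*chi = 4*pi; visible defects sum to (37/12)*pi


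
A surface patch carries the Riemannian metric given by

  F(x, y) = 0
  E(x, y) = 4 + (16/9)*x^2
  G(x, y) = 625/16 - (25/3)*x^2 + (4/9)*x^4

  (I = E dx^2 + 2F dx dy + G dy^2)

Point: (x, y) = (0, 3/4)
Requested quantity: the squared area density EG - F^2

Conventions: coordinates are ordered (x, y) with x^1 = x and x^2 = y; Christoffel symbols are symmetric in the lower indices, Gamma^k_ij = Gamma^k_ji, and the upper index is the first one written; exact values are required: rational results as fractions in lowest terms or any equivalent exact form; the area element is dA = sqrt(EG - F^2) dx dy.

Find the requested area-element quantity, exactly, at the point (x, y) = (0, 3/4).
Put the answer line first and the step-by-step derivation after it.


Answer: EG - F^2 = 625/4

E = 4, F = 0, G = 625/16; EG - F^2 = 625/4


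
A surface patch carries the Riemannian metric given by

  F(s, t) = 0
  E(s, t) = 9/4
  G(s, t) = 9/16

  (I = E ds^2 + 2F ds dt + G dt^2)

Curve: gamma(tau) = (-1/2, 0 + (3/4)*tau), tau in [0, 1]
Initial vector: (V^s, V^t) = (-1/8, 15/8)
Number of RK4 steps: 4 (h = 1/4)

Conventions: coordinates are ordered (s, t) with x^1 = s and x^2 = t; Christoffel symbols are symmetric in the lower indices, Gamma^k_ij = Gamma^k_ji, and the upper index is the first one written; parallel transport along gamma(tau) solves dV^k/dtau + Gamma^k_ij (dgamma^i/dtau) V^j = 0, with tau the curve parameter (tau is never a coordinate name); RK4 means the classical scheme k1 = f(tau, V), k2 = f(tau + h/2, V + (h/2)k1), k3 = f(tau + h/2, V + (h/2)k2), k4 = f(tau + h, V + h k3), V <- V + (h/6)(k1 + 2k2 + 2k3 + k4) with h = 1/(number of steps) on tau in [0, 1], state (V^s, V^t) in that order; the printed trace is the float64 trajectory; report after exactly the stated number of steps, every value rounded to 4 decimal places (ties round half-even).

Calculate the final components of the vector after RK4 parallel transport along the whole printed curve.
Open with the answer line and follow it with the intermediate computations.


Answer: V^s = -0.1250, V^t = 1.8750

gamma'(tau) = (0, 3/4); f(tau, V)^k = -Gamma^k_ij(gamma(tau)) gamma'^i(tau) V^j; h = 1/4; intermediate values shown to 6 dp
curve data and Christoffel symbols at the stage parameters:
  tau = 0.000000: gamma = (-0.500000, 0.000000), gamma' = (0.000000, 0.750000); Gamma_sss = 0.000000, Gamma_sst = 0.000000, Gamma_stt = 0.000000, Gamma_tss = 0.000000, Gamma_tst = 0.000000, Gamma_ttt = 0.000000
  tau = 0.125000: gamma = (-0.500000, 0.093750), gamma' = (0.000000, 0.750000); Gamma_sss = 0.000000, Gamma_sst = 0.000000, Gamma_stt = 0.000000, Gamma_tss = 0.000000, Gamma_tst = 0.000000, Gamma_ttt = 0.000000
  tau = 0.250000: gamma = (-0.500000, 0.187500), gamma' = (0.000000, 0.750000); Gamma_sss = 0.000000, Gamma_sst = 0.000000, Gamma_stt = 0.000000, Gamma_tss = 0.000000, Gamma_tst = 0.000000, Gamma_ttt = 0.000000
  tau = 0.375000: gamma = (-0.500000, 0.281250), gamma' = (0.000000, 0.750000); Gamma_sss = 0.000000, Gamma_sst = 0.000000, Gamma_stt = 0.000000, Gamma_tss = 0.000000, Gamma_tst = 0.000000, Gamma_ttt = 0.000000
  tau = 0.500000: gamma = (-0.500000, 0.375000), gamma' = (0.000000, 0.750000); Gamma_sss = 0.000000, Gamma_sst = 0.000000, Gamma_stt = 0.000000, Gamma_tss = 0.000000, Gamma_tst = 0.000000, Gamma_ttt = 0.000000
  tau = 0.625000: gamma = (-0.500000, 0.468750), gamma' = (0.000000, 0.750000); Gamma_sss = 0.000000, Gamma_sst = 0.000000, Gamma_stt = 0.000000, Gamma_tss = 0.000000, Gamma_tst = 0.000000, Gamma_ttt = 0.000000
  tau = 0.750000: gamma = (-0.500000, 0.562500), gamma' = (0.000000, 0.750000); Gamma_sss = 0.000000, Gamma_sst = 0.000000, Gamma_stt = 0.000000, Gamma_tss = 0.000000, Gamma_tst = 0.000000, Gamma_ttt = 0.000000
  tau = 0.875000: gamma = (-0.500000, 0.656250), gamma' = (0.000000, 0.750000); Gamma_sss = 0.000000, Gamma_sst = 0.000000, Gamma_stt = 0.000000, Gamma_tss = 0.000000, Gamma_tst = 0.000000, Gamma_ttt = 0.000000
  tau = 1.000000: gamma = (-0.500000, 0.750000), gamma' = (0.000000, 0.750000); Gamma_sss = 0.000000, Gamma_sst = 0.000000, Gamma_stt = 0.000000, Gamma_tss = 0.000000, Gamma_tst = 0.000000, Gamma_ttt = 0.000000
step 0: V^s = -0.1250, V^t = 1.8750
step 1: k1 = (0.000000, 0.000000), k2 = (0.000000, 0.000000), k3 = (0.000000, 0.000000), k4 = (0.000000, 0.000000); V <- V + (h/6)(k1 + 2k2 + 2k3 + k4): V^s = -0.1250, V^t = 1.8750
step 2: k1 = (0.000000, 0.000000), k2 = (0.000000, 0.000000), k3 = (0.000000, 0.000000), k4 = (0.000000, 0.000000); V <- V + (h/6)(k1 + 2k2 + 2k3 + k4): V^s = -0.1250, V^t = 1.8750
step 3: k1 = (0.000000, 0.000000), k2 = (0.000000, 0.000000), k3 = (0.000000, 0.000000), k4 = (0.000000, 0.000000); V <- V + (h/6)(k1 + 2k2 + 2k3 + k4): V^s = -0.1250, V^t = 1.8750
step 4: k1 = (0.000000, 0.000000), k2 = (0.000000, 0.000000), k3 = (0.000000, 0.000000), k4 = (0.000000, 0.000000); V <- V + (h/6)(k1 + 2k2 + 2k3 + k4): V^s = -0.1250, V^t = 1.8750


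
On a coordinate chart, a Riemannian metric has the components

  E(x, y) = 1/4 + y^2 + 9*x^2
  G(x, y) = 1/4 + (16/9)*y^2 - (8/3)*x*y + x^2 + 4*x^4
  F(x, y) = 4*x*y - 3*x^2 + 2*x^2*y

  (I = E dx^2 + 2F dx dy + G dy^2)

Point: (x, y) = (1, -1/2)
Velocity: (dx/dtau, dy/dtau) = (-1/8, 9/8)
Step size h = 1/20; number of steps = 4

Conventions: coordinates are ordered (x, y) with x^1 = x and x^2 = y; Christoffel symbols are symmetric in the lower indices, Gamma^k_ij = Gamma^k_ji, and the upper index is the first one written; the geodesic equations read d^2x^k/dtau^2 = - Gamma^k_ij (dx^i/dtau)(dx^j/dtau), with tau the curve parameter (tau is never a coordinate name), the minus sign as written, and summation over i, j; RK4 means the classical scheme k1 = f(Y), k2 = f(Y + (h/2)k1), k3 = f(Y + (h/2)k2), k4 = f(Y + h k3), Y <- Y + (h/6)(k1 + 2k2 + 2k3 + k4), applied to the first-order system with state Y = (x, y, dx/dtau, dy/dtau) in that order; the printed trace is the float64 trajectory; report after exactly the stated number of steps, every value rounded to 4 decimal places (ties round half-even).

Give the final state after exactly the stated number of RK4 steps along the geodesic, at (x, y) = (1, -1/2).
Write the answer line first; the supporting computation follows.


Answer: x = 1.0099, y = -0.2363, dx/dtau = 0.1855, dy/dtau = 1.4413

f(Y) = (dx/dtau, dy/dtau, -Gamma^x_ij Y'^i Y'^j, -Gamma^y_ij Y'^i Y'^j) with the Gammas evaluated at the stage position; h = 0.050000; intermediate values shown to 6 dp
step 0: x = 1.0000, y = -0.5000, dx/dtau = -0.1250, dy/dtau = 1.1250
step 1:
  k1: at (x, y) = (1.000000, -0.500000), (dx/dtau, dy/dtau) = (-0.125000, 1.125000); Gamma_xxx = 0.203160, Gamma_xxy = 1.771106, Gamma_xyy = -1.271031, Gamma_yxx = -1.178330, Gamma_yxy = 2.887585, Gamma_yyy = -1.401354; k1 = (-0.125000, 1.125000, 2.103598, 2.604134)
  k2: at (x, y) = (0.996875, -0.471875), (dx/dtau, dy/dtau) = (-0.072410, 1.190103); Gamma_xxx = 0.246221, Gamma_xxy = 1.693975, Gamma_xyy = -1.203013, Gamma_yxx = -1.146980, Gamma_yxy = 2.831223, Gamma_yyy = -1.336367; k2 = (-0.072410, 1.190103, 1.994549, 2.386735)
  k3: at (x, y) = (0.998190, -0.470247), (dx/dtau, dy/dtau) = (-0.075136, 1.184668); Gamma_xxx = 0.251059, Gamma_xxy = 1.685117, Gamma_xyy = -1.198448, Gamma_yxx = -1.139605, Gamma_yxy = 2.821477, Gamma_yyy = -1.329356; k3 = (-0.075136, 1.184668, 1.980521, 2.374392)
  k4: at (x, y) = (0.996243, -0.440767), (dx/dtau, dy/dtau) = (-0.025974, 1.243720); Gamma_xxx = 0.295637, Gamma_xxy = 1.604093, Gamma_xyy = -1.130676, Gamma_yxx = -1.104334, Gamma_yxy = 2.760272, Gamma_yyy = -1.261924; k4 = (-0.025974, 1.243720, 1.852412, 2.131075)
  Y <- Y + (h/6)(k1 + 2k2 + 2k3 + k4): x = 0.9963, y = -0.4407, dx/dtau = -0.0258, dy/dtau = 1.2438
step 2:
  k1: at (x, y) = (0.996283, -0.440681), (dx/dtau, dy/dtau) = (-0.025782, 1.243812); Gamma_xxx = 0.295827, Gamma_xxy = 1.603739, Gamma_xyy = -1.130471, Gamma_yxx = -1.104074, Gamma_yxy = 2.759911, Gamma_yyy = -1.261642; k1 = (-0.025782, 1.243812, 1.851578, 2.129591)
  k2: at (x, y) = (0.995638, -0.409586), (dx/dtau, dy/dtau) = (0.020507, 1.297052); Gamma_xxx = 0.341944, Gamma_xxy = 1.518463, Gamma_xyy = -1.062916, Gamma_yxx = -1.064621, Gamma_yxy = 2.693523, Gamma_yyy = -1.191524; k2 = (0.020507, 1.297052, 1.707266, 1.861709)
  k3: at (x, y) = (0.996795, -0.408255), (dx/dtau, dy/dtau) = (0.016900, 1.290355); Gamma_xxx = 0.345280, Gamma_xxy = 1.511944, Gamma_xyy = -1.059992, Gamma_yxx = -1.059001, Gamma_yxy = 2.686162, Gamma_yyy = -1.186460; k3 = (0.016900, 1.290355, 1.698864, 1.858625)
  k4: at (x, y) = (0.997128, -0.376163), (dx/dtau, dy/dtau) = (0.059161, 1.336743); Gamma_xxx = 0.390432, Gamma_xxy = 1.426487, Gamma_xyy = -0.995293, Gamma_yxx = -1.018435, Gamma_yxy = 2.618815, Gamma_yyy = -1.116967; k4 = (0.059161, 1.336743, 1.551483, 1.585245)
  Y <- Y + (h/6)(k1 + 2k2 + 2k3 + k4): x = 0.9972, y = -0.3761, dx/dtau = 0.0593, dy/dtau = 1.3368
step 3:
  k1: at (x, y) = (0.997184, -0.376053), (dx/dtau, dy/dtau) = (0.059346, 1.336775); Gamma_xxx = 0.390637, Gamma_xxy = 1.426075, Gamma_xyy = -0.995082, Gamma_yxx = -1.018124, Gamma_yxy = 2.618388, Gamma_yyy = -1.116645; k1 = (0.059346, 1.336775, 1.550536, 1.583551)
  k2: at (x, y) = (0.998668, -0.342634), (dx/dtau, dy/dtau) = (0.098109, 1.376364); Gamma_xxx = 0.435171, Gamma_xxy = 1.339555, Gamma_xyy = -0.932832, Gamma_yxx = -0.975784, Gamma_yxy = 2.549219, Gamma_yyy = -1.047075; k2 = (0.098109, 1.376364, 1.401176, 1.304485)
  k3: at (x, y) = (0.999637, -0.341644), (dx/dtau, dy/dtau) = (0.094375, 1.369387); Gamma_xxx = 0.437197, Gamma_xxy = 1.335189, Gamma_xyy = -0.931272, Gamma_yxx = -0.971822, Gamma_yxy = 2.544094, Gamma_yyy = -1.043757; k3 = (0.094375, 1.369387, 1.397337, 1.308353)
  k4: at (x, y) = (1.001903, -0.307584), (dx/dtau, dy/dtau) = (0.129212, 1.402192); Gamma_xxx = 0.479178, Gamma_xxy = 1.251039, Gamma_xyy = -0.873381, Gamma_yxx = -0.930342, Gamma_yxy = 2.476737, Gamma_yyy = -0.976796; k4 = (0.129212, 1.402192, 1.255864, 1.038579)
  Y <- Y + (h/6)(k1 + 2k2 + 2k3 + k4): x = 1.0020, y = -0.3075, dx/dtau = 0.1294, dy/dtau = 1.4022
step 4:
  k1: at (x, y) = (1.001964, -0.307466), (dx/dtau, dy/dtau) = (0.129374, 1.402173); Gamma_xxx = 0.479351, Gamma_xxy = 1.250660, Gamma_xyy = -0.873209, Gamma_yxx = -0.930057, Gamma_yxy = 2.476345, Gamma_yyy = -0.976505; k1 = (0.129374, 1.402173, 1.255031, 1.037020)
  k2: at (x, y) = (1.005198, -0.272412), (dx/dtau, dy/dtau) = (0.160750, 1.428099); Gamma_xxx = 0.519300, Gamma_xxy = 1.167758, Gamma_xyy = -0.819077, Gamma_yxx = -0.888590, Gamma_yxy = 2.409702, Gamma_yyy = -0.911231; k2 = (0.160750, 1.428099, 1.120903, 0.775011)
  k3: at (x, y) = (1.005983, -0.271763), (dx/dtau, dy/dtau) = (0.157397, 1.421548); Gamma_xxx = 0.520355, Gamma_xxy = 1.165103, Gamma_xyy = -0.818485, Gamma_yxx = -0.885955, Gamma_yxy = 2.406367, Gamma_yyy = -0.909263; k3 = (0.157397, 1.421548, 1.119727, 0.782552)
  k4: at (x, y) = (1.009834, -0.236388), (dx/dtau, dy/dtau) = (0.185360, 1.441301); Gamma_xxx = 0.557037, Gamma_xxy = 1.085943, Gamma_xyy = -0.769238, Gamma_yxx = -0.846413, Gamma_yxy = 2.343103, Gamma_yyy = -0.847541; k4 = (0.185360, 1.441301, 0.998593, 0.537752)
  Y <- Y + (h/6)(k1 + 2k2 + 2k3 + k4): x = 1.0099, y = -0.2363, dx/dtau = 0.1855, dy/dtau = 1.4413


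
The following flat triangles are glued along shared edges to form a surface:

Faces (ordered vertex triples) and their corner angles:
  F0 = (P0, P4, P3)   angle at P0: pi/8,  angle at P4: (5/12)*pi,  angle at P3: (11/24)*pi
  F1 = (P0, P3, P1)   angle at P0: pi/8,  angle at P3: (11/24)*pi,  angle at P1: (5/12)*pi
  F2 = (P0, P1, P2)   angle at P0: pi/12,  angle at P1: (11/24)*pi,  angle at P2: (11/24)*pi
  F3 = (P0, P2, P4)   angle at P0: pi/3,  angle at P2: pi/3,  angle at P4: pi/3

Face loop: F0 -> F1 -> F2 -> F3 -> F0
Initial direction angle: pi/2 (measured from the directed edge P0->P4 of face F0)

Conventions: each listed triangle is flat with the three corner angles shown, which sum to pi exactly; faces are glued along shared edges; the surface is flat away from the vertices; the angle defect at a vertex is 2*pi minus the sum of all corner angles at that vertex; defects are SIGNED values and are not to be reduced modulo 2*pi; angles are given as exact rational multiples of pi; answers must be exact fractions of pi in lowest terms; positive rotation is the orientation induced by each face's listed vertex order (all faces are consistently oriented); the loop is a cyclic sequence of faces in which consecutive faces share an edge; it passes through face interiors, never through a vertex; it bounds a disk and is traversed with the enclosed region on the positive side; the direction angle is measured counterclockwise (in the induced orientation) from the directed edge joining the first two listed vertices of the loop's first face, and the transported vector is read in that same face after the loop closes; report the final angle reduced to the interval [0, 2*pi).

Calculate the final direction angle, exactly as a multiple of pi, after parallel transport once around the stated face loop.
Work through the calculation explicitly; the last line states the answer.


enclosed vertex P0: corner angles sum to (2/3)*pi, defect = 2*pi - (2/3)*pi = (4/3)*pi
adding the enclosed defects to the starting angle (mod 2*pi, induced orientation) gives the holonomy
final angle = pi/2 + (4/3)*pi = (11/6)*pi (mod 2*pi)

Answer: final direction angle = (11/6)*pi


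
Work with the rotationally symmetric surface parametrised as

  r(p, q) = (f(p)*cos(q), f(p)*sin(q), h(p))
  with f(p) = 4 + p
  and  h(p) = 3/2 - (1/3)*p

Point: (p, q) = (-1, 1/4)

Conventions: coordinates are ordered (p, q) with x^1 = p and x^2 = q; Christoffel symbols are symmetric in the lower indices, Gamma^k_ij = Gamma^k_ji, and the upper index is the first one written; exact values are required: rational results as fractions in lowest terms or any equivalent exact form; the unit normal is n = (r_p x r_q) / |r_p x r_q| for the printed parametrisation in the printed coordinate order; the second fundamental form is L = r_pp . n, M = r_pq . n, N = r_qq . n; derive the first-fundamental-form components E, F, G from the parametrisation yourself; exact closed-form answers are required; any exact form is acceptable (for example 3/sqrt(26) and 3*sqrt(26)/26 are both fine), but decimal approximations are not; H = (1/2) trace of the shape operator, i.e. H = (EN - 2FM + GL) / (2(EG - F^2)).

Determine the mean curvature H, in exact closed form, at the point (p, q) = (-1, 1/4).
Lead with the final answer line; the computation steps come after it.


Answer: H = -sqrt(10)/60

f = 3, f' = 1, f'' = 0, h' = -1/3, h'' = 0
E = 10/9, F = 0, G = 9; answer radicand W^2 = 10/9
unnormalised second-form numerators: l = 0, m = 0, n = -1; L = l/sqrt(10/9), and similarly M = m/sqrt(W^2), N = n/sqrt(W^2)
H = (E*n - 2*F*m + G*l) / (2*(EG - F^2)*sqrt(W^2)); E*n - 2*F*m + G*l = -10/9, EG - F^2 = 10, so H = (-1/18)/sqrt(10/9)


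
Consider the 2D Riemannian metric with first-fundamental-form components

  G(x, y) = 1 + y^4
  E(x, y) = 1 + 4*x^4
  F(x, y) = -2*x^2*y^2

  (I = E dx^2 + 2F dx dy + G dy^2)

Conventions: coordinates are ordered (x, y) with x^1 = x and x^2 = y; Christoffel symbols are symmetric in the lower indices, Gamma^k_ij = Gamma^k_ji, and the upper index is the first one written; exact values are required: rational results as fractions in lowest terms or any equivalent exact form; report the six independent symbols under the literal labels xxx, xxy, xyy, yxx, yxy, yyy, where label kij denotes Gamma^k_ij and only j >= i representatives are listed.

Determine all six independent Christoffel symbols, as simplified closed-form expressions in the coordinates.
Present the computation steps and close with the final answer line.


E = 1 + 4*x^4; F = -2*x^2*y^2; G = 1 + y^4
Gamma^k_ij = (1/2) g^{kl} (d_i g_jl + d_j g_il - d_l g_ij), with g^inv = (1/(EG-F^2)) [[G, -F], [-F, E]]
first partials: E_x = 16*x^3, E_y = 0, F_x = -4*x*y^2, F_y = -4*x^2*y, G_x = 0, G_y = 4*y^3
D = EG - F^2 = 1 + y^4 + 4*x^4
expanded: Gamma^x_xx = (G E_x - 2F F_x + F E_y)/(2D), Gamma^x_xy = (G E_y - F G_x)/(2D), Gamma^x_yy = (2G F_y - G G_x - F G_y)/(2D), Gamma^y_xx = (2E F_x - E E_y - F E_x)/(2D), Gamma^y_xy = (E G_x - F E_y)/(2D), Gamma^y_yy = (E G_y - 2F F_y + F G_x)/(2D); substitute and cancel common factors

Answer: Gamma_xxx = 8*x^3/(4*x^4 + y^4 + 1), Gamma_xxy = 0, Gamma_xyy = -4*x^2*y/(4*x^4 + y^4 + 1), Gamma_yxx = -4*x*y^2/(4*x^4 + y^4 + 1), Gamma_yxy = 0, Gamma_yyy = 2*y^3/(4*x^4 + y^4 + 1)
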